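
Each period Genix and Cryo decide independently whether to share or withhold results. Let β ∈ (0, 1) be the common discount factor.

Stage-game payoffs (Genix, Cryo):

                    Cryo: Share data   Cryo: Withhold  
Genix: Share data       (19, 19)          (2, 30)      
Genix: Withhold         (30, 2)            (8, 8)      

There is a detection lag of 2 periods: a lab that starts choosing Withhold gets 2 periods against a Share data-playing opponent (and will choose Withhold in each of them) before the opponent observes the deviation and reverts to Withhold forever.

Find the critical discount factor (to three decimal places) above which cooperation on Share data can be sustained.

The best deviation is to choose Withhold for all 2 undetected periods, earning 30 each, then 8 forever once detected.
Deviation value: 30(1−β^2)/(1−β) + 8β^2/(1−β); cooperation value: 19/(1−β).
IC: 19 ≥ 30(1−β^2) + 8β^2 = 30 − 22β^2.
So β^2 ≥ 11/22 = 1/2, giving β ≥ (1/2)^(1/2) ≈ 0.707.

0.707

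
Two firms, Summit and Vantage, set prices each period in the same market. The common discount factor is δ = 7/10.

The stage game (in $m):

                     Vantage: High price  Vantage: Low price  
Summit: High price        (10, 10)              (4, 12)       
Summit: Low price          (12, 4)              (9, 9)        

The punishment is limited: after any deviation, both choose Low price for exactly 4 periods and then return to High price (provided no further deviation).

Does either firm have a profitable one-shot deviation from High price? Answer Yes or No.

A one-shot deviation gives 12 now, then 9 for 4 periods, then back to 10.
Gain from deviating: (12−10) today; loss: (10−9) in each of the next 4 periods.
No-deviation condition: (10−9)(δ+…+δ^4) ≥ 12−10, i.e. δ+…+δ^4 ≥ 2.
At δ = 7/10: δ+…+δ^4 = 1.7731 < 2.0000.
So cooperation is not sustainable.

Yes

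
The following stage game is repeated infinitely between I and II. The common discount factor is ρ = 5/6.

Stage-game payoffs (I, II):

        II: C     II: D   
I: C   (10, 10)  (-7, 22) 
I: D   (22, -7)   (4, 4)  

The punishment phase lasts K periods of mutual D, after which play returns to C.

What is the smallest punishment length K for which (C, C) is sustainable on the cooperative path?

IC: ρ(1−ρ^K)/(1−ρ) ≥ (22−10)/(10−4) = 2.
With ρ = 5/6: need 1 − ρ^K ≥ 2·(1−5/6)/(5/6), i.e. ρ^K ≤ 0.6000.
Since (5/6)^2 = 0.6944 and (5/6)^3 = 0.5787, the smallest such K is 3.

3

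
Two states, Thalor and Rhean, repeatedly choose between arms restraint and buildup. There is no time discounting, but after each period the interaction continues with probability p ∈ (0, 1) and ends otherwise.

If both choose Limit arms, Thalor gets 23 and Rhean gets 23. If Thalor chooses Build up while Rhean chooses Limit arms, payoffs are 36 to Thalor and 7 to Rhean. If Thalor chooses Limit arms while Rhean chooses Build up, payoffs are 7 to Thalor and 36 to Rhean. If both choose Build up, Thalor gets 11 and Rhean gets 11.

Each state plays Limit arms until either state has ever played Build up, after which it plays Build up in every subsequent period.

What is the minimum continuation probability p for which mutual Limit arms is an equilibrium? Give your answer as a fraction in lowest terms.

13/25

With no time discounting, the continuation probability p plays the role of the discount factor.
Grim-trigger IC: 23/(1−p) ≥ 36 + 11p/(1−p) ⇒ p ≥ (36−23)/(36−11) = 13/25.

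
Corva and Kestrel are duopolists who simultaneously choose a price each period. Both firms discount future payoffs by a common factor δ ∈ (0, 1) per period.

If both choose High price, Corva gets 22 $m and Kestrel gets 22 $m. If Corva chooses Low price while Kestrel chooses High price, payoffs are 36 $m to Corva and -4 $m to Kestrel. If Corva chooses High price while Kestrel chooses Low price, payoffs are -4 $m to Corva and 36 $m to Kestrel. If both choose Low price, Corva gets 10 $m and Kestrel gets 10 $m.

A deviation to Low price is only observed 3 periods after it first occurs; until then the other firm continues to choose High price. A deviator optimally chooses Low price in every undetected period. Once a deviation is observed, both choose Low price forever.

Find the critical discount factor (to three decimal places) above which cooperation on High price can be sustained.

0.814

Deviating for the 3 undetected periods gains 36−22 = 14 per period over cooperation, then loses 22−10 = 12 per period forever once punishment starts.
Gain: 14(1 + δ + … + δ^2); loss: 12·δ^3/(1−δ).
No profitable deviation ⇔ 14(1−δ^3) ≤ 12·δ^3, i.e. δ^3 ≥ 14/(14+12) = 7/13.
Hence δ ≥ (7/13)^(1/3) ≈ 0.814.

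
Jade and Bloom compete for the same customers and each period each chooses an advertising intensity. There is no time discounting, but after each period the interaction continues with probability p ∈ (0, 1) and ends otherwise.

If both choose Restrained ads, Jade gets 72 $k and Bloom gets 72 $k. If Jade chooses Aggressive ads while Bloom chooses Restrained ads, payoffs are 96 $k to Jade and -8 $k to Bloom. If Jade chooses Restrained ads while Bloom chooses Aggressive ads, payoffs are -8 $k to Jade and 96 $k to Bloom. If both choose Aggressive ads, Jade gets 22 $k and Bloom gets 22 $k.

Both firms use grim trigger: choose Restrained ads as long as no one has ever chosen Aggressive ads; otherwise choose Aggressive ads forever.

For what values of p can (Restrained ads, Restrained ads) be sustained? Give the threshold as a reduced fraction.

Expected cooperation value is 72 + p·72 + p²·72 + … = 72/(1−p); deviation gives 96 + p·22/(1−p).
72 ≥ 96(1−p) + 22p ⇒ 74p ≥ 24 ⇒ p ≥ 24/74 = 12/37.

12/37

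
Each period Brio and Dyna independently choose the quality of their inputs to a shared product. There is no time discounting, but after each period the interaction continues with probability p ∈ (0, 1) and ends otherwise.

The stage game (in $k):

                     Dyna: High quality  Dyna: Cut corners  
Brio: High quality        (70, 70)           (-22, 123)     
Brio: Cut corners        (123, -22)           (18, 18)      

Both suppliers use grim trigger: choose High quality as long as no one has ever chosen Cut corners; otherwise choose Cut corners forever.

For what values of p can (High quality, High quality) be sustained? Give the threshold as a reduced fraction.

53/105

With no time discounting, the continuation probability p plays the role of the discount factor.
Grim-trigger IC: 70/(1−p) ≥ 123 + 18p/(1−p) ⇒ p ≥ (123−70)/(123−18) = 53/105.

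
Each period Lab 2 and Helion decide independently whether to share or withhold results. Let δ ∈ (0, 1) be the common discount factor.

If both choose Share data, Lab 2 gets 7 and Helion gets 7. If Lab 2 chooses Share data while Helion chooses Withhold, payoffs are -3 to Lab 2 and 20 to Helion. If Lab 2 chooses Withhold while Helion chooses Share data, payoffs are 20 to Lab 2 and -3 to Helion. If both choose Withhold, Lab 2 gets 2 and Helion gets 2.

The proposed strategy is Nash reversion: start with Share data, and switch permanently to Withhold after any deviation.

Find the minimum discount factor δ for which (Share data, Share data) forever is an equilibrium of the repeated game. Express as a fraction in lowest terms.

7/(1−δ) ≥ 20 + 2δ/(1−δ)
7 ≥ 20 − 18δ
δ ≥ 13/18.

13/18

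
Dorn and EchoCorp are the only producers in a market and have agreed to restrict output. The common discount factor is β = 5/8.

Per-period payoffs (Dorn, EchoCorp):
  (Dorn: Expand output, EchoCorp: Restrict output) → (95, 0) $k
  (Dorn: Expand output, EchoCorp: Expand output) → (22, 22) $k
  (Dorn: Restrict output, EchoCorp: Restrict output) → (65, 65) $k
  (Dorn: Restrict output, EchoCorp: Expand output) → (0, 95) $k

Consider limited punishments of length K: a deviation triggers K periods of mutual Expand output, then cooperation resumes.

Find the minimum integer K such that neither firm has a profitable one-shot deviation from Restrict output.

2

IC: β(1−β^K)/(1−β) ≥ (95−65)/(65−22) = 30/43.
With β = 5/8: need 1 − β^K ≥ 30/43·(1−5/8)/(5/8), i.e. β^K ≤ 0.5814.
Since (5/8)^1 = 0.6250 and (5/8)^2 = 0.3906, the smallest such K is 2.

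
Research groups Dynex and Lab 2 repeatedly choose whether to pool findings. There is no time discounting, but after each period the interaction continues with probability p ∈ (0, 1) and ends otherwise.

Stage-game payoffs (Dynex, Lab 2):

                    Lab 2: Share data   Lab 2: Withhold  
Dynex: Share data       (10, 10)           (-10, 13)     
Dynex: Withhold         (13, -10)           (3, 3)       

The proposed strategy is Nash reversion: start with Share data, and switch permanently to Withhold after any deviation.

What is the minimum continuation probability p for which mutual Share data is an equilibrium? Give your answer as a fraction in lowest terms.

With no time discounting, the continuation probability p plays the role of the discount factor.
Grim-trigger IC: 10/(1−p) ≥ 13 + 3p/(1−p) ⇒ p ≥ (13−10)/(13−3) = 3/10.

3/10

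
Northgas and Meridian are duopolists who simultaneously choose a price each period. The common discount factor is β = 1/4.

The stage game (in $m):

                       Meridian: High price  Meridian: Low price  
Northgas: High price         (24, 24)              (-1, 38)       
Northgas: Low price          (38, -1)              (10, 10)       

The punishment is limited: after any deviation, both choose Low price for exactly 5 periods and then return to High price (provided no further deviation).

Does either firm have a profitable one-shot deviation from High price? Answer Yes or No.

Yes

A one-shot deviation gives 38 now, then 10 for 5 periods, then back to 24.
Gain from deviating: (38−24) today; loss: (24−10) in each of the next 5 periods.
No-deviation condition: (24−10)(β+…+β^5) ≥ 38−24, i.e. β+…+β^5 ≥ 1.
At β = 1/4: β+…+β^5 = 0.3330 < 1.0000.
So cooperation is not sustainable.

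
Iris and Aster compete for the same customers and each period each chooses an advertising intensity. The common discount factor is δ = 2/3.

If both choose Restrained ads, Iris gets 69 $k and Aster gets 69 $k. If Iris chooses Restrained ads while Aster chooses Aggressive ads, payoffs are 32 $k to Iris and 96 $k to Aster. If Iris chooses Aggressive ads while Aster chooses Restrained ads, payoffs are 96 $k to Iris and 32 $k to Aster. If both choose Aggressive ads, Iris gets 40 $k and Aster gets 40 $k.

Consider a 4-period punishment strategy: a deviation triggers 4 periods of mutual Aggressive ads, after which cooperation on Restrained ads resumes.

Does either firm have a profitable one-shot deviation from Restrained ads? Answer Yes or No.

A one-shot deviation gives 96 now, then 40 for 4 periods, then back to 69.
Gain from deviating: (96−69) today; loss: (69−40) in each of the next 4 periods.
No-deviation condition: (69−40)(δ+…+δ^4) ≥ 96−69, i.e. δ+…+δ^4 ≥ 27/29.
At δ = 2/3: δ+…+δ^4 = 1.6049 ≥ 0.9310.
So cooperation is sustainable.

No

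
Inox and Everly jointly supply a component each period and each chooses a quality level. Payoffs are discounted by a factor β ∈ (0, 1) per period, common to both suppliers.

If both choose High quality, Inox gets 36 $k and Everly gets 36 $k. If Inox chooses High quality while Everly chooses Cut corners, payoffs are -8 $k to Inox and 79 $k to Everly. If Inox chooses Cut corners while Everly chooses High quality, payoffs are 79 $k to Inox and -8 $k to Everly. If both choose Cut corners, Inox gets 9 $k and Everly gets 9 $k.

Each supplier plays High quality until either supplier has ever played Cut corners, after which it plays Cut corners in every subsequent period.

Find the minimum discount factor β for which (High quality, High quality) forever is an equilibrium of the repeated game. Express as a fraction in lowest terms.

Cooperation forever yields 36 each period: 36/(1−β).
Deviating yields 79 once, then 9 forever: 79 + 9β/(1−β).
No profitable deviation requires 36/(1−β) ≥ 79 + 9β/(1−β).
Multiplying by (1−β): 36 ≥ 79(1−β) + 9β = 79 − 70β.
So 70β ≥ 43, i.e. β ≥ 43/70.

43/70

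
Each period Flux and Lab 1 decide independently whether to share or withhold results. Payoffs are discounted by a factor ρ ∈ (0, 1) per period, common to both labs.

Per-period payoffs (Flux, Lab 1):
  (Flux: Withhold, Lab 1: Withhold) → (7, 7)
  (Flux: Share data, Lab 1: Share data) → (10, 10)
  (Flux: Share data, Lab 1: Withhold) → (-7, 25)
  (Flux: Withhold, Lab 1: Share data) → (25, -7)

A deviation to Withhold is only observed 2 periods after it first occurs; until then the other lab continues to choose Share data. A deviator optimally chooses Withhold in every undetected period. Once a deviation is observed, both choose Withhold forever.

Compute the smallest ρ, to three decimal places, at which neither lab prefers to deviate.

0.913

Deviating for the 2 undetected periods gains 25−10 = 15 per period over cooperation, then loses 10−7 = 3 per period forever once punishment starts.
Gain: 15(1 + ρ + … + ρ^1); loss: 3·ρ^2/(1−ρ).
No profitable deviation ⇔ 15(1−ρ^2) ≤ 3·ρ^2, i.e. ρ^2 ≥ 15/(15+3) = 5/6.
Hence ρ ≥ (5/6)^(1/2) ≈ 0.913.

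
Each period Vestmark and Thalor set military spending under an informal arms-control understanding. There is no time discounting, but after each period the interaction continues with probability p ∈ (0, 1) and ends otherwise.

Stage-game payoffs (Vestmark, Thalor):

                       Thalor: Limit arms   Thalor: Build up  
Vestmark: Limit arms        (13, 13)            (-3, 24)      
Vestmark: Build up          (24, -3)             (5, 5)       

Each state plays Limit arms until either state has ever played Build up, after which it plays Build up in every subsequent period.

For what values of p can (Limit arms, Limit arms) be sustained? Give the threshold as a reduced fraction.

Expected cooperation value is 13 + p·13 + p²·13 + … = 13/(1−p); deviation gives 24 + p·5/(1−p).
13 ≥ 24(1−p) + 5p ⇒ 19p ≥ 11 ⇒ p ≥ 11/19.

11/19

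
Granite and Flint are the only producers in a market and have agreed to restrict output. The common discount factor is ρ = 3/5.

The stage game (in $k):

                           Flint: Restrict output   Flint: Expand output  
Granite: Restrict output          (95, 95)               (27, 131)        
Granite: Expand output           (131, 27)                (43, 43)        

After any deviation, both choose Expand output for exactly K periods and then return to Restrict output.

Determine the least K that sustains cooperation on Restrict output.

2

No profitable deviation requires (95−43)(ρ+…+ρ^K) ≥ 131−95, i.e. ρ+…+ρ^K ≥ 9/13 ≈ 0.6923.
With ρ = 3/5, the partial sums are K=1: 0.6000, K=2: 0.9600.
K = 2 is the first length at which the sum reaches 0.6923.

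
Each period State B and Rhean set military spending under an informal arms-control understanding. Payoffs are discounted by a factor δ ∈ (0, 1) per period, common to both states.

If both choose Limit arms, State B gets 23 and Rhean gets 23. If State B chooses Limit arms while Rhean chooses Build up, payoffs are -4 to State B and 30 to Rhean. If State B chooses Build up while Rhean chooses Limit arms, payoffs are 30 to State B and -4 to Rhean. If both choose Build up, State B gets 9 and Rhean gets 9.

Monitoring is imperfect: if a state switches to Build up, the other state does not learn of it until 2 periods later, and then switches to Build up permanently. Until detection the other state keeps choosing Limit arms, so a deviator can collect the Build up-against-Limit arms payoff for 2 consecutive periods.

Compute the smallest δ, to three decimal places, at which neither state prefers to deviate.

0.577

A deviator earns 30 for 2 periods, then 9 forever; cooperating earns 23 forever. Multiplying the IC by (1−δ):
23 ≥ 30(1−δ^2) + 9δ^2, so 21·δ^2 ≥ 7 and δ^2 ≥ 1/3.
δ ≥ (1/3)^(1/2) ≈ 0.577.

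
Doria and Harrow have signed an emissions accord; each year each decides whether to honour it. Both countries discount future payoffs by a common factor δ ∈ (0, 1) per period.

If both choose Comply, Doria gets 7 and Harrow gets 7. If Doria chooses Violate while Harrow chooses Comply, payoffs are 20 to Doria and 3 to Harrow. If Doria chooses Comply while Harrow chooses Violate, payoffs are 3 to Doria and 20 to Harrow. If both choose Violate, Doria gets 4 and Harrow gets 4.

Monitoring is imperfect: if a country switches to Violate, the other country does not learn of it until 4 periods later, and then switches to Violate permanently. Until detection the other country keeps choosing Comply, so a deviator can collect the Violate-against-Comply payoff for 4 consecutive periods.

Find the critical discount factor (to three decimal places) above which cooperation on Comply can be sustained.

0.949

A deviator earns 20 for 4 periods, then 4 forever; cooperating earns 7 forever. Multiplying the IC by (1−δ):
7 ≥ 20(1−δ^4) + 4δ^4, so 16·δ^4 ≥ 13 and δ^4 ≥ 13/16.
δ ≥ (13/16)^(1/4) ≈ 0.949.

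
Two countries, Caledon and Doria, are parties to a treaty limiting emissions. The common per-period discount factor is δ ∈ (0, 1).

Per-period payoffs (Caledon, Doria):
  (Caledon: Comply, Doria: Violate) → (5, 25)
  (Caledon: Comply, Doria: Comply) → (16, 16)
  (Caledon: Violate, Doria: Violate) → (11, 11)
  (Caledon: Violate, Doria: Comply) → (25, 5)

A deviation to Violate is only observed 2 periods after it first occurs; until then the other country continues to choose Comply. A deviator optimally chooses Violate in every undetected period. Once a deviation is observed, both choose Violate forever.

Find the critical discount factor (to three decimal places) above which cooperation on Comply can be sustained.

The best deviation is to choose Violate for all 2 undetected periods, earning 25 each, then 11 forever once detected.
Deviation value: 25(1−δ^2)/(1−δ) + 11δ^2/(1−δ); cooperation value: 16/(1−δ).
IC: 16 ≥ 25(1−δ^2) + 11δ^2 = 25 − 14δ^2.
So δ^2 ≥ 9/14, giving δ ≥ (9/14)^(1/2) ≈ 0.802.

0.802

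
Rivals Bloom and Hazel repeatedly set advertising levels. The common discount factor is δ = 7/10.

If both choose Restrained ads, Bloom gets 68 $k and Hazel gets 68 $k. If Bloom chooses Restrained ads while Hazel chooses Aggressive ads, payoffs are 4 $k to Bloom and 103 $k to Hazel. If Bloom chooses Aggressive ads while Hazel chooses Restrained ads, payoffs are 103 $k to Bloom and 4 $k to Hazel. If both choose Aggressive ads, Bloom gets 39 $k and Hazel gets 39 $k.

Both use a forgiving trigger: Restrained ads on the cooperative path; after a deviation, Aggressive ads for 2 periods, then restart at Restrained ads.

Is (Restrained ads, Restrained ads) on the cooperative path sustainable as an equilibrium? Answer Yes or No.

Comparing payoff streams over the 3 periods until play realigns: cooperate → 68(1+δ+…+δ^2); deviate → 103 + 39(δ+…+δ^2).
Cooperation is sustained iff (68−39)(δ+…+δ^2) ≥ 103−68.
δ+…+δ^2 = 7/10·(1−(7/10)^2)/(1−7/10) = 1.1900, and (103−68)/(68−39) = 1.2069.
1.1900 < 1.2069, so cooperation is not sustainable.

No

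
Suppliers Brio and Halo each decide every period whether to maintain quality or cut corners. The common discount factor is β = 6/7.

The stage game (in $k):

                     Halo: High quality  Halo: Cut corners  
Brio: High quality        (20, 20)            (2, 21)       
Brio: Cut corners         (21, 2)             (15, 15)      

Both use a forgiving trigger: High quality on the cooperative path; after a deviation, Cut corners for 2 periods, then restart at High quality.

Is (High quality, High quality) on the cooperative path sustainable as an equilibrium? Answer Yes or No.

Yes

IC: β+…+β^2 ≥ (21−20)/(20−15) = 1/5.
At β = 6/7: partial sum = 1.5918 ≥ 0.2000. Cooperation sustainable.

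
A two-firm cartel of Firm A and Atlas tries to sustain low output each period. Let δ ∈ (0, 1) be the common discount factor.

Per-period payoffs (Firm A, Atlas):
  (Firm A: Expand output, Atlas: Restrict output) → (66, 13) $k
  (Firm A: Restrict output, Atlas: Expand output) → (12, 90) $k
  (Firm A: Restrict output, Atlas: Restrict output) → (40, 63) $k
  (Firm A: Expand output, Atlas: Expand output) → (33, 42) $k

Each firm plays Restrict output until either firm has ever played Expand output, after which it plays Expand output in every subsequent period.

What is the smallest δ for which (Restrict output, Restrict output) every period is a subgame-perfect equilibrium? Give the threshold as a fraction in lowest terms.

26/33

For Firm A: deviation gain 66−40 = 26, per-period punishment loss 40−33 = 7. IC gives δ ≥ 26/33.
For Atlas: gain 27, loss 21 per period, so δ ≥ 27/48 = 9/16.
The tighter constraint is Firm A's, so cooperation needs δ ≥ 26/33.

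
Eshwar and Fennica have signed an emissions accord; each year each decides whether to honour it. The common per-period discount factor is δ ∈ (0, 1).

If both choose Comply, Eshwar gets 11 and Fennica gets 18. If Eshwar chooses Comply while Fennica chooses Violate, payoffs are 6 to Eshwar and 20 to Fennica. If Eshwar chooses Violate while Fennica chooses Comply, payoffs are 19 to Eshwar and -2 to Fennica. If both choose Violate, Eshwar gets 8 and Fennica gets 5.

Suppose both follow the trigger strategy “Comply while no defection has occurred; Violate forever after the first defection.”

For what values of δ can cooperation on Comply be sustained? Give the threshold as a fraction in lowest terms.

Eshwar's threshold: (19−11)/(19−8) = 8/11.
Fennica's threshold: (20−18)/(20−5) = 2/15.
8/11 > 2/15, so Eshwar binds and δ* = 8/11.

8/11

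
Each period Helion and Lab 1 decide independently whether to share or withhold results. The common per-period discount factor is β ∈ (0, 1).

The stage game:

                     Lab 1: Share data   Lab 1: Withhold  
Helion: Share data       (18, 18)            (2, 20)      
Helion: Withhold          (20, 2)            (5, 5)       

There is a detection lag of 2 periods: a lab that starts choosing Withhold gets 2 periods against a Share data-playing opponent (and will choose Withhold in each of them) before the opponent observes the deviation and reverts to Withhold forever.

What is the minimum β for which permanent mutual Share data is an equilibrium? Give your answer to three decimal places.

A deviator earns 20 for 2 periods, then 5 forever; cooperating earns 18 forever. Multiplying the IC by (1−β):
18 ≥ 20(1−β^2) + 5β^2, so 15·β^2 ≥ 2 and β^2 ≥ 2/15.
β ≥ (2/15)^(1/2) ≈ 0.365.

0.365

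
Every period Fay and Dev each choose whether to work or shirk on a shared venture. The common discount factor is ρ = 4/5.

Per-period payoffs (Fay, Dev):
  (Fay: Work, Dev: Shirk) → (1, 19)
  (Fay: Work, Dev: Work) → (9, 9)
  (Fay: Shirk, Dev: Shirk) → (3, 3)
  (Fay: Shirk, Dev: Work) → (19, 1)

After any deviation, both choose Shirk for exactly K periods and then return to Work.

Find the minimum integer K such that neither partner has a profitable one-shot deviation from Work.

Need Σ_{k=1}^{K} ρ^k ≥ (19−9)/(9−3) = 1.6667 at ρ = 4/5.
At K = 2 the sum is 1.4400 < 1.6667; at K = 3 it is 1.9520 ≥ 1.6667.
So the minimum punishment length is K = 3.

3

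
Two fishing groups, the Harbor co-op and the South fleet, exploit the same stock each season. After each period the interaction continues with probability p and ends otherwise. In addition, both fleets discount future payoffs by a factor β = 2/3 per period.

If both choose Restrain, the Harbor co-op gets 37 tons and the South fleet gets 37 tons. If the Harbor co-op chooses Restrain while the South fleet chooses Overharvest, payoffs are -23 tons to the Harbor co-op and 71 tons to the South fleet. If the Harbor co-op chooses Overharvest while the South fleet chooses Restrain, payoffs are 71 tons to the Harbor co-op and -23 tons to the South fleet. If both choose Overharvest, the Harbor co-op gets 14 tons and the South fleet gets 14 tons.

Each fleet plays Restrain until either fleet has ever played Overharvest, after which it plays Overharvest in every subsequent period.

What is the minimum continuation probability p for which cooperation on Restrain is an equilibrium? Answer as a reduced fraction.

17/19

With continuation probability p and discount β, the effective per-period discount factor is βp.
Grim-trigger IC: βp ≥ (71−37)/(71−14) = 34/57.
So p ≥ (34/57)/(2/3) = 17/19.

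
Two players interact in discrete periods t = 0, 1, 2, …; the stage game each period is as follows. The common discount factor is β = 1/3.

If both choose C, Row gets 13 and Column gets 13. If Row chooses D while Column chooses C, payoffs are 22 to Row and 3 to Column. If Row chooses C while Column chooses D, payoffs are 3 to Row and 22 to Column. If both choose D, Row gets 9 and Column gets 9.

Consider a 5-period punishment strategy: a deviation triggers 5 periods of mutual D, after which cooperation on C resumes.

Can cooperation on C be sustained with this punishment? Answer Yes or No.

Comparing payoff streams over the 6 periods until play realigns: cooperate → 13(1+β+…+β^5); deviate → 22 + 9(β+…+β^5).
Cooperation is sustained iff (13−9)(β+…+β^5) ≥ 22−13.
β+…+β^5 = 1/3·(1−(1/3)^5)/(1−1/3) = 0.4979, and (22−13)/(13−9) = 2.2500.
0.4979 < 2.2500, so cooperation is not sustainable.

No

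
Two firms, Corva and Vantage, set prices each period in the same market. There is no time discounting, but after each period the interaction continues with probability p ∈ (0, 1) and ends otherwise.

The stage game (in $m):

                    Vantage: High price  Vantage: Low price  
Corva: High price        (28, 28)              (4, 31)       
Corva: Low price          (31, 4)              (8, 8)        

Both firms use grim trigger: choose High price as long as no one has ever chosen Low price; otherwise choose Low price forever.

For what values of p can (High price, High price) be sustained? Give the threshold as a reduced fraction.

3/23

Expected cooperation value is 28 + p·28 + p²·28 + … = 28/(1−p); deviation gives 31 + p·8/(1−p).
28 ≥ 31(1−p) + 8p ⇒ 23p ≥ 3 ⇒ p ≥ 3/23.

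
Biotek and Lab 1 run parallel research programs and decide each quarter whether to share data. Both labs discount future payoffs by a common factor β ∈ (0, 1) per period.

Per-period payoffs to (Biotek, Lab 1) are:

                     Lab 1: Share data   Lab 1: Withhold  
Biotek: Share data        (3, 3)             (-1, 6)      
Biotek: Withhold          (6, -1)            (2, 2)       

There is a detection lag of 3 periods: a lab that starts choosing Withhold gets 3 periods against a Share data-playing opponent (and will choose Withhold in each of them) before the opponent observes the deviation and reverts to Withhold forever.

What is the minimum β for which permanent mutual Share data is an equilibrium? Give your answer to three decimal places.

The best deviation is to choose Withhold for all 3 undetected periods, earning 6 each, then 2 forever once detected.
Deviation value: 6(1−β^3)/(1−β) + 2β^3/(1−β); cooperation value: 3/(1−β).
IC: 3 ≥ 6(1−β^3) + 2β^3 = 6 − 4β^3.
So β^3 ≥ 3/4, giving β ≥ (3/4)^(1/3) ≈ 0.909.

0.909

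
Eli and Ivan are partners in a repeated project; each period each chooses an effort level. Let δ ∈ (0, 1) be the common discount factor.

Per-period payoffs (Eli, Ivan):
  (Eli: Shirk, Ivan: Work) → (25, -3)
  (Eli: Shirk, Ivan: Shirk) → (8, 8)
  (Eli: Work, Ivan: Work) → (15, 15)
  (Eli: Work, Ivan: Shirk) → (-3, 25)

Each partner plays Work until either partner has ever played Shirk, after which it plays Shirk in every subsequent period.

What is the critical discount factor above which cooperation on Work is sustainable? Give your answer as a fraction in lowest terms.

One-period gain from deviating is 25 − 15 = 10. The loss is 15 − 8 = 7 in every subsequent period, with present value 7·δ/(1−δ).
Deviation is unprofitable when 7·δ/(1−δ) ≥ 10, i.e. δ/(1−δ) ≥ 10/7.
Equivalently δ ≥ 10/(10+7) = 10/17.

10/17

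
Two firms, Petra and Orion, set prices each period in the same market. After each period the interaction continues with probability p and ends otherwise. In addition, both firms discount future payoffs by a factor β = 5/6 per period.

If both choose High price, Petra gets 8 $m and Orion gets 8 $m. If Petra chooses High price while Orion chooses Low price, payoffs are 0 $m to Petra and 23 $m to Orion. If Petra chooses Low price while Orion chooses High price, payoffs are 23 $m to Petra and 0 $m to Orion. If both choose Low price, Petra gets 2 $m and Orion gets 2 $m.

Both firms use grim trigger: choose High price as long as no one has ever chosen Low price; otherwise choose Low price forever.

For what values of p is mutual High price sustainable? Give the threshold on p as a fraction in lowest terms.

Expected continuation weight on next period's payoff is β·p = 5/6·p, which plays the role of the discount factor.
Cooperation requires 5/6·p ≥ (23−8)/(23−2) = 5/7, hence p ≥ 6/7.

6/7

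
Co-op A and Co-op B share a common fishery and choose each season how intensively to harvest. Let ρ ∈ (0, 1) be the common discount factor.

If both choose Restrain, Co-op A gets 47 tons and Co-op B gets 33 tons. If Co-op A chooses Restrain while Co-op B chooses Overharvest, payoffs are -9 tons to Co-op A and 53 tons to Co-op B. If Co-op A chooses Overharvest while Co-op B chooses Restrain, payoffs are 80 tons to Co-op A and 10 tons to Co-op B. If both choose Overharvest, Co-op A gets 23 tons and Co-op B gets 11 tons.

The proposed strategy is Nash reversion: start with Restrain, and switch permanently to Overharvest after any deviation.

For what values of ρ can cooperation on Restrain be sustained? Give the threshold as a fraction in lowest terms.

Co-op A's threshold: (80−47)/(80−23) = 11/19.
Co-op B's threshold: (53−33)/(53−11) = 10/21.
11/19 > 10/21, so Co-op A binds and ρ* = 11/19.

11/19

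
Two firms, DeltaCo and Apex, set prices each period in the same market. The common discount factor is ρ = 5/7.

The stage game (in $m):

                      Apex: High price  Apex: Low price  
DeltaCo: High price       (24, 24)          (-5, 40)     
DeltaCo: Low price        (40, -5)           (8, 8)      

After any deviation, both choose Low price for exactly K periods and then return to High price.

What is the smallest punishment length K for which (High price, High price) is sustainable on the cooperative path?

No profitable deviation requires (24−8)(ρ+…+ρ^K) ≥ 40−24, i.e. ρ+…+ρ^K ≥ 1 ≈ 1.0000.
With ρ = 5/7, the partial sums are K=1: 0.7143, K=2: 1.2245.
K = 2 is the first length at which the sum reaches 1.0000.

2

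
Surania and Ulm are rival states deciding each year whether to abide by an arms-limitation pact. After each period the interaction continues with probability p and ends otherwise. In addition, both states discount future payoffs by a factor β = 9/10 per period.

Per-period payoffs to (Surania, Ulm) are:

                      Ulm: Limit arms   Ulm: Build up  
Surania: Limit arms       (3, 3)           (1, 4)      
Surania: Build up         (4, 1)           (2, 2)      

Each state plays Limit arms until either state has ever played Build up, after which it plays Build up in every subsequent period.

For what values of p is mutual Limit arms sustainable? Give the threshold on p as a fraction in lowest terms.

5/9

Expected continuation weight on next period's payoff is β·p = 9/10·p, which plays the role of the discount factor.
Cooperation requires 9/10·p ≥ (4−3)/(4−2) = 1/2, hence p ≥ 5/9.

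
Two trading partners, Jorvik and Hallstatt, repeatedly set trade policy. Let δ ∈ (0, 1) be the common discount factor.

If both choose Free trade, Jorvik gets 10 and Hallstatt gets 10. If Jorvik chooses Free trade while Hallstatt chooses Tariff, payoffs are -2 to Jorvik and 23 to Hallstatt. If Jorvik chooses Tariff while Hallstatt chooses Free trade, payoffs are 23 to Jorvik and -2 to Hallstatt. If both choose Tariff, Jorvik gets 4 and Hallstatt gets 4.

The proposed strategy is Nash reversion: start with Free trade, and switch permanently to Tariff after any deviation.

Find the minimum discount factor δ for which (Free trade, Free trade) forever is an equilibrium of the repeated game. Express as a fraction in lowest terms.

13/19

Under grim trigger the critical discount factor is (T−C)/(T−P) with T = 23, C = 10, P = 4.
δ* = (23−10)/(23−4) = 13/19.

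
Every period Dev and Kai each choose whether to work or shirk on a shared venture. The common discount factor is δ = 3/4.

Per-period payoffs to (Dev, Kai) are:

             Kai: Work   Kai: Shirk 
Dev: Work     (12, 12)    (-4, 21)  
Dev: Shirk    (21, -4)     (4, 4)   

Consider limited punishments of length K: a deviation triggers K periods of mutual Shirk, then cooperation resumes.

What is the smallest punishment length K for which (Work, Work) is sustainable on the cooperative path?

No profitable deviation requires (12−4)(δ+…+δ^K) ≥ 21−12, i.e. δ+…+δ^K ≥ 9/8 ≈ 1.1250.
With δ = 3/4, the partial sums are K=1: 0.7500, K=2: 1.3125.
K = 2 is the first length at which the sum reaches 1.1250.

2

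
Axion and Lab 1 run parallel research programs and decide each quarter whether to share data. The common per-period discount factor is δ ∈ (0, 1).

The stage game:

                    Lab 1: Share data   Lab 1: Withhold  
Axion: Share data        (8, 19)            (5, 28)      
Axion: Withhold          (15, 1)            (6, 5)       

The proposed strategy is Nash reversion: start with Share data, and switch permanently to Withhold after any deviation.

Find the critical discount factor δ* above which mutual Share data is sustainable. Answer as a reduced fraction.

Axion's threshold: (15−8)/(15−6) = 7/9.
Lab 1's threshold: (28−19)/(28−5) = 9/23.
7/9 > 9/23, so Axion binds and δ* = 7/9.

7/9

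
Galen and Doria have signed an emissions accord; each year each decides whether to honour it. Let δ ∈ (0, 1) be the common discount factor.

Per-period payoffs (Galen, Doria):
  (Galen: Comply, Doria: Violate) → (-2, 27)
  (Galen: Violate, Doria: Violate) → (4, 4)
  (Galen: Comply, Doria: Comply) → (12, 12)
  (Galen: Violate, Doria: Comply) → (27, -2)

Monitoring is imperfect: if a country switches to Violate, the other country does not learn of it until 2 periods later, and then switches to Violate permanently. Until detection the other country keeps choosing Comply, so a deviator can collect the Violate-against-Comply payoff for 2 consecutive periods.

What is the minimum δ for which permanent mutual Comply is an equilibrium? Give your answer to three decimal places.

0.808

Deviating for the 2 undetected periods gains 27−12 = 15 per period over cooperation, then loses 12−4 = 8 per period forever once punishment starts.
Gain: 15(1 + δ + … + δ^1); loss: 8·δ^2/(1−δ).
No profitable deviation ⇔ 15(1−δ^2) ≤ 8·δ^2, i.e. δ^2 ≥ 15/(15+8) = 15/23.
Hence δ ≥ (15/23)^(1/2) ≈ 0.808.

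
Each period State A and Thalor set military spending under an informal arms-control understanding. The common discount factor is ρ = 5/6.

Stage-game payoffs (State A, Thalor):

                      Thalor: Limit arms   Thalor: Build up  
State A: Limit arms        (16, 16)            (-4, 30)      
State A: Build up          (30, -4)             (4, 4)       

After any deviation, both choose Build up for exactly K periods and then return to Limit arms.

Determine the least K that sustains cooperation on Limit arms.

2

Need Σ_{k=1}^{K} ρ^k ≥ (30−16)/(16−4) = 1.1667 at ρ = 5/6.
At K = 1 the sum is 0.8333 < 1.1667; at K = 2 it is 1.5278 ≥ 1.1667.
So the minimum punishment length is K = 2.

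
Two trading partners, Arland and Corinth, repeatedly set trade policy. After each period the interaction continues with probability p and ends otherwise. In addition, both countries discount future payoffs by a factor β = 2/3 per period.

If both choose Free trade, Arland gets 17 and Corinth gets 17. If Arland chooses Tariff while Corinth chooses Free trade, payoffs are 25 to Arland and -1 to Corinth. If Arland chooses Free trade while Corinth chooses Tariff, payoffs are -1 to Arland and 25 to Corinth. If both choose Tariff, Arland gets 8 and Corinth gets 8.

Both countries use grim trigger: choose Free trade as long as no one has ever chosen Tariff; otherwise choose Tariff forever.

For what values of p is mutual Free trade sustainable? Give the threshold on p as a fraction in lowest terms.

12/17

With continuation probability p and discount β, the effective per-period discount factor is βp.
Grim-trigger IC: βp ≥ (25−17)/(25−8) = 8/17.
So p ≥ (8/17)/(2/3) = 12/17.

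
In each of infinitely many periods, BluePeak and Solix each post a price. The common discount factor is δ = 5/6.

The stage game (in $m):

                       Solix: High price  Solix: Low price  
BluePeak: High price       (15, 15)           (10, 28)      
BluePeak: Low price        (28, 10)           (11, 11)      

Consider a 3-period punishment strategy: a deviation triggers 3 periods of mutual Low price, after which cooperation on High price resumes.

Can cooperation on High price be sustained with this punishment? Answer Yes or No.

IC: δ+…+δ^3 ≥ (28−15)/(15−11) = 13/4.
At δ = 5/6: partial sum = 2.1065 < 3.2500. Cooperation not sustainable.

No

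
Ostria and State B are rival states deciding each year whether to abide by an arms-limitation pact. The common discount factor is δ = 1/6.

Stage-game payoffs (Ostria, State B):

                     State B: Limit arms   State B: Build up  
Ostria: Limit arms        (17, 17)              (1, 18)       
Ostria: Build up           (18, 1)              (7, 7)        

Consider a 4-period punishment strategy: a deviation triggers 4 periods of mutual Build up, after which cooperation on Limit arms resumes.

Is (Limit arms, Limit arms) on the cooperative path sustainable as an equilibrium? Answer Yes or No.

Comparing payoff streams over the 5 periods until play realigns: cooperate → 17(1+δ+…+δ^4); deviate → 18 + 7(δ+…+δ^4).
Cooperation is sustained iff (17−7)(δ+…+δ^4) ≥ 18−17.
δ+…+δ^4 = 1/6·(1−(1/6)^4)/(1−1/6) = 0.1998, and (18−17)/(17−7) = 0.1000.
0.1998 ≥ 0.1000, so cooperation is sustainable.

Yes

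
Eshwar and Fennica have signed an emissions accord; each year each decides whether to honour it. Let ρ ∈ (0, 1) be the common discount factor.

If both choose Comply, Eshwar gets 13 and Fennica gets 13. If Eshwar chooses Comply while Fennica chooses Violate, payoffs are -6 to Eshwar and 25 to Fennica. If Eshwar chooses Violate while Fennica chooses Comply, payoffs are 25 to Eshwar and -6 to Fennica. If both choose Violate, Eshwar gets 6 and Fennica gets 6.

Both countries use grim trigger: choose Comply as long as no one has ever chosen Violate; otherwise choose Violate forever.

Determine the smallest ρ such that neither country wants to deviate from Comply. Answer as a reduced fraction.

12/19

One-period gain from deviating is 25 − 13 = 12. The loss is 13 − 6 = 7 in every subsequent period, with present value 7·ρ/(1−ρ).
Deviation is unprofitable when 7·ρ/(1−ρ) ≥ 12, i.e. ρ/(1−ρ) ≥ 12/7.
Equivalently ρ ≥ 12/(12+7) = 12/19.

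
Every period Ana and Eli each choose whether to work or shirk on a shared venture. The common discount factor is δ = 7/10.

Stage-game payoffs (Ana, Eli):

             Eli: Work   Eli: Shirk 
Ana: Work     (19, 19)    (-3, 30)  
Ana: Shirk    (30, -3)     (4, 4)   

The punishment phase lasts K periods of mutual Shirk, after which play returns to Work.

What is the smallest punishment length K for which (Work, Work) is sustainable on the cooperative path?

2

Need Σ_{k=1}^{K} δ^k ≥ (30−19)/(19−4) = 0.7333 at δ = 7/10.
At K = 1 the sum is 0.7000 < 0.7333; at K = 2 it is 1.1900 ≥ 0.7333.
So the minimum punishment length is K = 2.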